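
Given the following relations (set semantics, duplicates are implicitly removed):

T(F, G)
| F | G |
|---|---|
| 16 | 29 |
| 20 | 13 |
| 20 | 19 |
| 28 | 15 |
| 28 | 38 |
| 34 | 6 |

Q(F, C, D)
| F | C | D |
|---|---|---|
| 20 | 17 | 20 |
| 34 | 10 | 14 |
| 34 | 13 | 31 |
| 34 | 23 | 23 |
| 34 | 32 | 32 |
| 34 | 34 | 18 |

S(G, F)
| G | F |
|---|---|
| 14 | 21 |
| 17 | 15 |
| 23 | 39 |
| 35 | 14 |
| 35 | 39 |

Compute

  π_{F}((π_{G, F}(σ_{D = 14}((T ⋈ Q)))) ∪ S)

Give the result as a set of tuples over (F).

Joining T and Q on F yields {(20, 13, 17, 20), (20, 19, 17, 20), (34, 6, 10, 14), (34, 6, 13, 31), (34, 6, 23, 23), (34, 6, 32, 32), (34, 6, 34, 18)}.
Apply σ_{D = 14}; surviving tuples: {(34, 6, 10, 14)}
Keep only column(s) G, F: {(6, 34)}
Taking the union: {(14, 21), (17, 15), (23, 39), (35, 14), (35, 39), (6, 34)}
Keep only column(s) F (1 duplicate(s) eliminated): {14, 15, 21, 34, 39}

{14, 15, 21, 34, 39}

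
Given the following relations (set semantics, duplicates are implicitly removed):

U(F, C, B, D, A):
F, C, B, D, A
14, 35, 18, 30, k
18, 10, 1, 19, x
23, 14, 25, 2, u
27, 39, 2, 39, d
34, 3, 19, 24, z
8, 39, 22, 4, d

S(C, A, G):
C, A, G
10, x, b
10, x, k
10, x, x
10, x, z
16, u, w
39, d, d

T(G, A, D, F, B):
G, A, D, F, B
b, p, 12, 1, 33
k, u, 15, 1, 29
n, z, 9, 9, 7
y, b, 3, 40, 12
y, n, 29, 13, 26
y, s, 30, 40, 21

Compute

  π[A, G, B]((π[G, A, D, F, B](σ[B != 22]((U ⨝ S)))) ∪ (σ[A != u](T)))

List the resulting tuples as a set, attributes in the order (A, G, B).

{(b, y, 12), (d, d, 2), (n, y, 26), (p, b, 33), (s, y, 21), (x, b, 1), (x, k, 1), (x, x, 1), (x, z, 1), (z, n, 7)}

Joining U and S on C, A yields {(18, 10, 1, 19, x, b), (18, 10, 1, 19, x, k), (18, 10, 1, 19, x, x), (18, 10, 1, 19, x, z), (27, 39, 2, 39, d, d), (8, 39, 22, 4, d, d)}.
Apply σ_{B != 22}; surviving tuples: {(18, 10, 1, 19, x, b), (18, 10, 1, 19, x, k), (18, 10, 1, 19, x, x), (18, 10, 1, 19, x, z), (27, 39, 2, 39, d, d)}
π_{G, A, D, F, B} gives {(b, x, 19, 18, 1), (d, d, 39, 27, 2), (k, x, 19, 18, 1), (x, x, 19, 18, 1), (z, x, 19, 18, 1)}.
Apply σ_{A != u}; surviving tuples: {(b, p, 12, 1, 33), (n, z, 9, 9, 7), (y, b, 3, 40, 12), (y, n, 29, 13, 26), (y, s, 30, 40, 21)}
Taking the union: {(b, p, 12, 1, 33), (b, x, 19, 18, 1), (d, d, 39, 27, 2), (k, x, 19, 18, 1), (n, z, 9, 9, 7), (x, x, 19, 18, 1), (y, b, 3, 40, 12), (y, n, 29, 13, 26), (y, s, 30, 40, 21), (z, x, 19, 18, 1)}
π_{A, G, B} gives {(b, y, 12), (d, d, 2), (n, y, 26), (p, b, 33), (s, y, 21), (x, b, 1), (x, k, 1), (x, x, 1), (x, z, 1), (z, n, 7)}.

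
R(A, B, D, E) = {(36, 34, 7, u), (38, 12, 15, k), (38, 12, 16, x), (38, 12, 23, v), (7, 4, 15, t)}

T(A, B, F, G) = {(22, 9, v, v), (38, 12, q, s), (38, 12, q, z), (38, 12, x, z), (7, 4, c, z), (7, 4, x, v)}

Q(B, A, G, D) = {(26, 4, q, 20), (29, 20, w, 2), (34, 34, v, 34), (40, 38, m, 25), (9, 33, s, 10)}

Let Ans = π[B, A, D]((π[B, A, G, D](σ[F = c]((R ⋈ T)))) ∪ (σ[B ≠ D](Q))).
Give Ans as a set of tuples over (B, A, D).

{(26, 4, 20), (29, 20, 2), (4, 7, 15), (40, 38, 25), (9, 33, 10)}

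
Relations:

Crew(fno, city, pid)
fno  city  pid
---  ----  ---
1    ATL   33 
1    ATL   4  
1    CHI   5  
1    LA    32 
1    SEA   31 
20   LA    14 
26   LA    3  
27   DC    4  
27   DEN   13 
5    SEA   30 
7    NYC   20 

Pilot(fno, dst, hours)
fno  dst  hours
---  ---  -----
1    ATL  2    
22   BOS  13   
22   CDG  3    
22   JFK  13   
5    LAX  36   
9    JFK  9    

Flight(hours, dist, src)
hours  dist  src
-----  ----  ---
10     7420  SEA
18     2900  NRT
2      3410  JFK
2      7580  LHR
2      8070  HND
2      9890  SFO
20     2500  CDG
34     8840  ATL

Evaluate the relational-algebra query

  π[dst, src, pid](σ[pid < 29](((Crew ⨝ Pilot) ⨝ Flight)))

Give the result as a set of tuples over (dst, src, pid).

Crew ⋈ Pilot (natural join on fno): {(1, ATL, 33, ATL, 2), (1, ATL, 4, ATL, 2), (1, CHI, 5, ATL, 2), (1, LA, 32, ATL, 2), (1, SEA, 31, ATL, 2), (5, SEA, 30, LAX, 36)}
(Crew ⨝ Pilot) ⋈ Flight (natural join on hours): {(1, ATL, 33, ATL, 2, 3410, JFK), (1, ATL, 33, ATL, 2, 7580, LHR), (1, ATL, 33, ATL, 2, 8070, HND), (1, ATL, 33, ATL, 2, 9890, SFO), (1, ATL, 4, ATL, 2, 3410, JFK), (1, ATL, 4, ATL, 2, 7580, LHR), (1, ATL, 4, ATL, 2, 8070, HND), (1, ATL, 4, ATL, 2, 9890, SFO), (1, CHI, 5, ATL, 2, 3410, JFK), (1, CHI, 5, ATL, 2, 7580, LHR), (1, CHI, 5, ATL, 2, 8070, HND), (1, CHI, 5, ATL, 2, 9890, SFO), (1, LA, 32, ATL, 2, 3410, JFK), (1, LA, 32, ATL, 2, 7580, LHR), (1, LA, 32, ATL, 2, 8070, HND), (1, LA, 32, ATL, 2, 9890, SFO), (1, SEA, 31, ATL, 2, 3410, JFK), (1, SEA, 31, ATL, 2, 7580, LHR), (1, SEA, 31, ATL, 2, 8070, HND), (1, SEA, 31, ATL, 2, 9890, SFO)}
Apply σ_{pid < 29}; surviving tuples: {(1, ATL, 4, ATL, 2, 3410, JFK), (1, ATL, 4, ATL, 2, 7580, LHR), (1, ATL, 4, ATL, 2, 8070, HND), (1, ATL, 4, ATL, 2, 9890, SFO), (1, CHI, 5, ATL, 2, 3410, JFK), (1, CHI, 5, ATL, 2, 7580, LHR), (1, CHI, 5, ATL, 2, 8070, HND), (1, CHI, 5, ATL, 2, 9890, SFO)}
π_{dst, src, pid} gives {(ATL, HND, 4), (ATL, HND, 5), (ATL, JFK, 4), (ATL, JFK, 5), (ATL, LHR, 4), (ATL, LHR, 5), (ATL, SFO, 4), (ATL, SFO, 5)}.

{(ATL, HND, 4), (ATL, HND, 5), (ATL, JFK, 4), (ATL, JFK, 5), (ATL, LHR, 4), (ATL, LHR, 5), (ATL, SFO, 4), (ATL, SFO, 5)}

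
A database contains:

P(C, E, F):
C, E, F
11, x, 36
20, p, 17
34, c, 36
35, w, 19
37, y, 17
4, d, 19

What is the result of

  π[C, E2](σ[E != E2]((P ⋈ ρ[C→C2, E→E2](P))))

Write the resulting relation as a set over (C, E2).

{(11, c), (20, y), (34, x), (35, d), (37, p), (4, w)}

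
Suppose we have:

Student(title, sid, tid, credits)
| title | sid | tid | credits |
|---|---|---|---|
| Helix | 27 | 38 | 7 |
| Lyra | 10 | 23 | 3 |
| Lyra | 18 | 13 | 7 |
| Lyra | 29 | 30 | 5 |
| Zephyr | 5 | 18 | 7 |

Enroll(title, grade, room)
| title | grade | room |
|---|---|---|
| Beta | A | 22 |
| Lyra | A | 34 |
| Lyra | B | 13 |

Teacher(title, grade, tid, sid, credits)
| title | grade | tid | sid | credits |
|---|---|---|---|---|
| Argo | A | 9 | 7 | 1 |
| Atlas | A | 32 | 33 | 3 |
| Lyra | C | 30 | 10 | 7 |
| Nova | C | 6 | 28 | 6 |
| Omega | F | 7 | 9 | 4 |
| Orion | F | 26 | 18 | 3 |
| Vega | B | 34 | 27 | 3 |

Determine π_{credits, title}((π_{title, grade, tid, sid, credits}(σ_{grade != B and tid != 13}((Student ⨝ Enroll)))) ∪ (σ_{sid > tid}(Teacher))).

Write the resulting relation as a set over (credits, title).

{(3, Atlas), (3, Lyra), (4, Omega), (5, Lyra), (6, Nova)}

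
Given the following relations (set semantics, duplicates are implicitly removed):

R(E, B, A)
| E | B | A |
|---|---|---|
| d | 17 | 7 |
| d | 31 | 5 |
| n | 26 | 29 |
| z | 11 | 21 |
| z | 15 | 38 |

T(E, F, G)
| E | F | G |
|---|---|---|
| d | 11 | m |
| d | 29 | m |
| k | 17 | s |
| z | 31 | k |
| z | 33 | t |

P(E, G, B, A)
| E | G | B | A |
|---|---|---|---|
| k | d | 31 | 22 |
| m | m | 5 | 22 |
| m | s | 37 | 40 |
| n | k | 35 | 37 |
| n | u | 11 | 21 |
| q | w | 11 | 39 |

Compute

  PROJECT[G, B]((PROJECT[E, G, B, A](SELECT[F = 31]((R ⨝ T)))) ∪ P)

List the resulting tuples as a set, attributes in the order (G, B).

Natural join on E: {(d, 17, 7, 11, m), (d, 17, 7, 29, m), (d, 31, 5, 11, m), (d, 31, 5, 29, m), (z, 11, 21, 31, k), (z, 11, 21, 33, t), (z, 15, 38, 31, k), (z, 15, 38, 33, t)}
σ[F = 31]: keep tuples satisfying F = 31 → {(z, 11, 21, 31, k), (z, 15, 38, 31, k)}
π_{E, G, B, A} gives {(z, k, 11, 21), (z, k, 15, 38)}.
Set union of the two operands is {(k, d, 31, 22), (m, m, 5, 22), (m, s, 37, 40), (n, k, 35, 37), (n, u, 11, 21), (q, w, 11, 39), (z, k, 11, 21), (z, k, 15, 38)}.
π_{G, B} gives {(d, 31), (k, 11), (k, 15), (k, 35), (m, 5), (s, 37), (u, 11), (w, 11)}.

{(d, 31), (k, 11), (k, 15), (k, 35), (m, 5), (s, 37), (u, 11), (w, 11)}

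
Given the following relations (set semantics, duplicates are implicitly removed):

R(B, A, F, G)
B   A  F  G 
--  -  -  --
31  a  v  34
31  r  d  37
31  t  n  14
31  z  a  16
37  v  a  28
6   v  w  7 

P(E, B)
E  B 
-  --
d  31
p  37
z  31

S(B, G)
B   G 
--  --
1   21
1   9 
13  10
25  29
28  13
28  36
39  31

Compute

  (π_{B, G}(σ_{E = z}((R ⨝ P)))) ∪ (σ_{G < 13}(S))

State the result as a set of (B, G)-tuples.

{(1, 9), (13, 10), (31, 14), (31, 16), (31, 34), (31, 37)}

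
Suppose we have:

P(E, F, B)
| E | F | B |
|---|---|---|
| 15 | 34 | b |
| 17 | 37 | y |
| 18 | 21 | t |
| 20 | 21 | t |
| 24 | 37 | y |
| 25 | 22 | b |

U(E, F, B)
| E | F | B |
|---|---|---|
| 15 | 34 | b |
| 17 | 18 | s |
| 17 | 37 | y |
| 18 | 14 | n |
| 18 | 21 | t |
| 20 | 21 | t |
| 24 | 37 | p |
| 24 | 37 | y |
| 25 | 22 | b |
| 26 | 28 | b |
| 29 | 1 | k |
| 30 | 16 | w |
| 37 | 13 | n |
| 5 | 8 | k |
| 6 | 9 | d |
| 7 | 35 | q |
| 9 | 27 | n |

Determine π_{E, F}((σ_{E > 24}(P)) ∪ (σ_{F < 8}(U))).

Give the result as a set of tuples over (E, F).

{(25, 22), (29, 1)}

Filtering on E > 24 leaves {(25, 22, b)}.
Filtering on F < 8 leaves {(29, 1, k)}.
Set union of the two operands is {(25, 22, b), (29, 1, k)}.
π[E, F]: project onto (E, F) → {(25, 22), (29, 1)}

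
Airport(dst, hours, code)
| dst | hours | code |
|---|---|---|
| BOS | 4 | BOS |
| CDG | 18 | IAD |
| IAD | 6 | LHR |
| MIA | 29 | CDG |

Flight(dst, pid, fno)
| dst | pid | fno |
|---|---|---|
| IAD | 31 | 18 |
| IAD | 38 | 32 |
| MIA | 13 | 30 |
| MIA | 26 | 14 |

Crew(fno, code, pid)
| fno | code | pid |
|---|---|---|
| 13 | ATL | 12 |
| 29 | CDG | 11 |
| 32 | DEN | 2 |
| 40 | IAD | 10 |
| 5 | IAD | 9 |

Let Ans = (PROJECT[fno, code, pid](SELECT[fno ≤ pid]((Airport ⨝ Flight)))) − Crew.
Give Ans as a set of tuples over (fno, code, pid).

{(14, CDG, 26), (18, LHR, 31), (32, LHR, 38)}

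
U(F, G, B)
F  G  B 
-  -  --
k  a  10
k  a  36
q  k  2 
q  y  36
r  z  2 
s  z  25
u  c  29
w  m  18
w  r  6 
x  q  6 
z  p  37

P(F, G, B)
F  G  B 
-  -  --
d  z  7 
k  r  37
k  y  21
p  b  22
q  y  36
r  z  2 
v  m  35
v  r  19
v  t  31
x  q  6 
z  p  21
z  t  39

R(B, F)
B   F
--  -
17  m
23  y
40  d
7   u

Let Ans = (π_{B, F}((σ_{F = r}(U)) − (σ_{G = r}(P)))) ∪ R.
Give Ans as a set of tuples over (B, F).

σ[F = r]: keep tuples satisfying F = r → {(r, z, 2)}
σ[G = r]: keep tuples satisfying G = r → {(k, r, 37), (v, r, 19)}
Difference: {(r, z, 2)} with {(k, r, 37), (v, r, 19)} → {(r, z, 2)}
π[B, F]: project onto (B, F) → {(2, r)}
Union: {(2, r)} with {(17, m), (23, y), (40, d), (7, u)} → {(17, m), (2, r), (23, y), (40, d), (7, u)}

{(17, m), (2, r), (23, y), (40, d), (7, u)}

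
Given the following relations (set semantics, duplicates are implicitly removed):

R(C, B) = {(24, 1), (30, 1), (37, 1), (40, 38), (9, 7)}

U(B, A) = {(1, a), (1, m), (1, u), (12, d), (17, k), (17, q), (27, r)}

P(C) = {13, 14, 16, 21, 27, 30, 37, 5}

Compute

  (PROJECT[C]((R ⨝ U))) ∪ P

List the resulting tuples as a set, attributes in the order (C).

Natural join on B: {(24, 1, a), (24, 1, m), (24, 1, u), (30, 1, a), (30, 1, m), (30, 1, u), (37, 1, a), (37, 1, m), (37, 1, u)}
Keep only column(s) C (6 duplicate(s) eliminated): {24, 30, 37}
Set union of the two operands is {13, 14, 16, 21, 24, 27, 30, 37, 5}.

{13, 14, 16, 21, 24, 27, 30, 37, 5}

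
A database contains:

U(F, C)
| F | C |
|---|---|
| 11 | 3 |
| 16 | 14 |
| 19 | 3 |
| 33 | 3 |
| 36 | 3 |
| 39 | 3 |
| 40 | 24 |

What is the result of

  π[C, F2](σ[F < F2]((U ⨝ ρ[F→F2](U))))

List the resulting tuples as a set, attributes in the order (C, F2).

{(3, 19), (3, 33), (3, 36), (3, 39)}

ρ[F→F2]: schema becomes (F2, C); tuples unchanged.
Joining U and ρ[F→F2](U) on C yields {(11, 3, 11), (11, 3, 19), (11, 3, 33), (11, 3, 36), (11, 3, 39), (16, 14, 16), (19, 3, 11), (19, 3, 19), (19, 3, 33), (19, 3, 36), (19, 3, 39), (33, 3, 11), (33, 3, 19), (33, 3, 33), (33, 3, 36), (33, 3, 39), (36, 3, 11), (36, 3, 19), (36, 3, 33), (36, 3, 36), (36, 3, 39), (39, 3, 11), (39, 3, 19), (39, 3, 33), (39, 3, 36), (39, 3, 39), (40, 24, 40)}.
σ[F < F2]: keep tuples satisfying F < F2 → {(11, 3, 19), (11, 3, 33), (11, 3, 36), (11, 3, 39), (19, 3, 33), (19, 3, 36), (19, 3, 39), (33, 3, 36), (33, 3, 39), (36, 3, 39)}
π_{C, F2} gives {(3, 19), (3, 33), (3, 36), (3, 39)} (6 duplicate(s) eliminated).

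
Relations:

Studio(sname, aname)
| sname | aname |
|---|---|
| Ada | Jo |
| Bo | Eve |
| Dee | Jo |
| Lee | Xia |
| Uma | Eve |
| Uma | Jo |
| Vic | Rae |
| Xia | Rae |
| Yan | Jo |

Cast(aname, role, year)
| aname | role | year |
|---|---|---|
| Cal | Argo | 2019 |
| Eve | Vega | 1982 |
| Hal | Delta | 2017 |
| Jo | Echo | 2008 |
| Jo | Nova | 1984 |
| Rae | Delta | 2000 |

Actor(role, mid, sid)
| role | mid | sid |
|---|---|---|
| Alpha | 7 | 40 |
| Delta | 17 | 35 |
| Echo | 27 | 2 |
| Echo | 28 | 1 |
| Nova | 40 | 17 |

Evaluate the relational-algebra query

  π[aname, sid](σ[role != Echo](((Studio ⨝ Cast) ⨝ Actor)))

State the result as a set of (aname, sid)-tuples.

Natural join on aname: {(Ada, Jo, Echo, 2008), (Ada, Jo, Nova, 1984), (Bo, Eve, Vega, 1982), (Dee, Jo, Echo, 2008), (Dee, Jo, Nova, 1984), (Uma, Eve, Vega, 1982), (Uma, Jo, Echo, 2008), (Uma, Jo, Nova, 1984), (Vic, Rae, Delta, 2000), (Xia, Rae, Delta, 2000), (Yan, Jo, Echo, 2008), (Yan, Jo, Nova, 1984)}
Natural join on role: {(Ada, Jo, Echo, 2008, 27, 2), (Ada, Jo, Echo, 2008, 28, 1), (Ada, Jo, Nova, 1984, 40, 17), (Dee, Jo, Echo, 2008, 27, 2), (Dee, Jo, Echo, 2008, 28, 1), (Dee, Jo, Nova, 1984, 40, 17), (Uma, Jo, Echo, 2008, 27, 2), (Uma, Jo, Echo, 2008, 28, 1), (Uma, Jo, Nova, 1984, 40, 17), (Vic, Rae, Delta, 2000, 17, 35), (Xia, Rae, Delta, 2000, 17, 35), (Yan, Jo, Echo, 2008, 27, 2), (Yan, Jo, Echo, 2008, 28, 1), (Yan, Jo, Nova, 1984, 40, 17)}
Apply σ_{role != Echo}; surviving tuples: {(Ada, Jo, Nova, 1984, 40, 17), (Dee, Jo, Nova, 1984, 40, 17), (Uma, Jo, Nova, 1984, 40, 17), (Vic, Rae, Delta, 2000, 17, 35), (Xia, Rae, Delta, 2000, 17, 35), (Yan, Jo, Nova, 1984, 40, 17)}
π_{aname, sid} gives {(Jo, 17), (Rae, 35)} (4 duplicate(s) eliminated).

{(Jo, 17), (Rae, 35)}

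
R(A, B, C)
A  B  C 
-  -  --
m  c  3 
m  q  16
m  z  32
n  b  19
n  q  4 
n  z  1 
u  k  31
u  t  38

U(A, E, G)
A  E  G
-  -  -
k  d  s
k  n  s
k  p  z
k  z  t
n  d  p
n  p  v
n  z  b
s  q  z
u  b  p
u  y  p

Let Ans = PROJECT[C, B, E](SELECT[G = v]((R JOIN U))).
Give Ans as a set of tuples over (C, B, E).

{(1, z, p), (19, b, p), (4, q, p)}

Joining R and U on A yields {(n, b, 19, d, p), (n, b, 19, p, v), (n, b, 19, z, b), (n, q, 4, d, p), (n, q, 4, p, v), (n, q, 4, z, b), (n, z, 1, d, p), (n, z, 1, p, v), (n, z, 1, z, b), (u, k, 31, b, p), (u, k, 31, y, p), (u, t, 38, b, p), (u, t, 38, y, p)}.
Selection G = v: {(n, b, 19, p, v), (n, q, 4, p, v), (n, z, 1, p, v)}
π[C, B, E]: project onto (C, B, E) → {(1, z, p), (19, b, p), (4, q, p)}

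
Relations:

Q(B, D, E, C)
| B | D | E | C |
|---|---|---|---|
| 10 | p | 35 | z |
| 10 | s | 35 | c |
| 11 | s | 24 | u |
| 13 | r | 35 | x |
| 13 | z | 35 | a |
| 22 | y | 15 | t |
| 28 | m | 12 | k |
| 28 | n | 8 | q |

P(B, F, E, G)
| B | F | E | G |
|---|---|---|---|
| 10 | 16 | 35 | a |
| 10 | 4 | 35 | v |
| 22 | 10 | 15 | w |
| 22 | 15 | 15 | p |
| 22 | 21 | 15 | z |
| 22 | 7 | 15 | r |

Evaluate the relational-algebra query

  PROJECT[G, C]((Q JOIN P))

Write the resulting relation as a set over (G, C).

{(a, c), (a, z), (p, t), (r, t), (v, c), (v, z), (w, t), (z, t)}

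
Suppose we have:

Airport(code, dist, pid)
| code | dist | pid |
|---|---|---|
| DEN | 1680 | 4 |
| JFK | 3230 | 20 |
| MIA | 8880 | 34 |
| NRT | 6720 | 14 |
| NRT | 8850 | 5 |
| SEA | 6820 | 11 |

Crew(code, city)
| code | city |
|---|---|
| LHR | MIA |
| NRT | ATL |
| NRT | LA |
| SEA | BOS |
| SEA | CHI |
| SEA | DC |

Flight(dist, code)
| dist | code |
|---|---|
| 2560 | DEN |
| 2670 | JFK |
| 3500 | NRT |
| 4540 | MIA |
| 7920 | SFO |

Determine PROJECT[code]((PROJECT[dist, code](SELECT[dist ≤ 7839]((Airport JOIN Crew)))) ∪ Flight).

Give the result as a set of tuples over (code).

{DEN, JFK, MIA, NRT, SEA, SFO}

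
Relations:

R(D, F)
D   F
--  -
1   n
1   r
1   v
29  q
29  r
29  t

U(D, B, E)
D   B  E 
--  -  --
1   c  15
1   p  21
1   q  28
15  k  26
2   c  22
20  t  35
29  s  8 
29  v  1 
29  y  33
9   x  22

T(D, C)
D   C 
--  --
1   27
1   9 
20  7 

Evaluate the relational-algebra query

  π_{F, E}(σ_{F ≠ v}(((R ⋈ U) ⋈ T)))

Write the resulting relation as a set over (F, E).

Joining R and U on D yields {(1, n, c, 15), (1, n, p, 21), (1, n, q, 28), (1, r, c, 15), (1, r, p, 21), (1, r, q, 28), (1, v, c, 15), (1, v, p, 21), (1, v, q, 28), (29, q, s, 8), (29, q, v, 1), (29, q, y, 33), (29, r, s, 8), (29, r, v, 1), (29, r, y, 33), (29, t, s, 8), (29, t, v, 1), (29, t, y, 33)}.
Joining (R ⋈ U) and T on D yields {(1, n, c, 15, 27), (1, n, c, 15, 9), (1, n, p, 21, 27), (1, n, p, 21, 9), (1, n, q, 28, 27), (1, n, q, 28, 9), (1, r, c, 15, 27), (1, r, c, 15, 9), (1, r, p, 21, 27), (1, r, p, 21, 9), (1, r, q, 28, 27), (1, r, q, 28, 9), (1, v, c, 15, 27), (1, v, c, 15, 9), (1, v, p, 21, 27), (1, v, p, 21, 9), (1, v, q, 28, 27), (1, v, q, 28, 9)}.
Filtering on F ≠ v leaves {(1, n, c, 15, 27), (1, n, c, 15, 9), (1, n, p, 21, 27), (1, n, p, 21, 9), (1, n, q, 28, 27), (1, n, q, 28, 9), (1, r, c, 15, 27), (1, r, c, 15, 9), (1, r, p, 21, 27), (1, r, p, 21, 9), (1, r, q, 28, 27), (1, r, q, 28, 9)}.
Keep only column(s) F, E (6 duplicate(s) eliminated): {(n, 15), (n, 21), (n, 28), (r, 15), (r, 21), (r, 28)}

{(n, 15), (n, 21), (n, 28), (r, 15), (r, 21), (r, 28)}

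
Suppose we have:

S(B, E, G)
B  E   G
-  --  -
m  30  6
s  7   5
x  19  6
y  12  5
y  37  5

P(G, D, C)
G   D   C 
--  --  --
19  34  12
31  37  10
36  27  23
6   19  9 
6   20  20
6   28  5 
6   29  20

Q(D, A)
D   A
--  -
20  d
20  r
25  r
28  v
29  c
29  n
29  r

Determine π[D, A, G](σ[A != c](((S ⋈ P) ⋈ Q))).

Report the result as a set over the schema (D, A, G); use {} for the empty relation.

{(20, d, 6), (20, r, 6), (28, v, 6), (29, n, 6), (29, r, 6)}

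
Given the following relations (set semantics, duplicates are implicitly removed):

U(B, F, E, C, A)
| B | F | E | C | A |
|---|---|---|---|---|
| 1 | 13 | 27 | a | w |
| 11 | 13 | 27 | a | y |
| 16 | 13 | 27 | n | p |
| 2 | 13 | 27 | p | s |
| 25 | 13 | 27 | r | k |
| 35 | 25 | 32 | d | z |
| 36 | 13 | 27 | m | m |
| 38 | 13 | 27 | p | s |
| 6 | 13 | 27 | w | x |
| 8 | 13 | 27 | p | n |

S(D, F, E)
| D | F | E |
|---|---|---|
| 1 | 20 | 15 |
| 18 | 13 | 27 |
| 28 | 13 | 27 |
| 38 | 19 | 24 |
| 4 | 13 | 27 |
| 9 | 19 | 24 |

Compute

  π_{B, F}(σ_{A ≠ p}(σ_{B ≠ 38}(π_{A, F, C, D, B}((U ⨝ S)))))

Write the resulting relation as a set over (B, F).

Natural join on F, E: {(1, 13, 27, a, w, 18), (1, 13, 27, a, w, 28), (1, 13, 27, a, w, 4), (11, 13, 27, a, y, 18), (11, 13, 27, a, y, 28), (11, 13, 27, a, y, 4), (16, 13, 27, n, p, 18), (16, 13, 27, n, p, 28), (16, 13, 27, n, p, 4), (2, 13, 27, p, s, 18), (2, 13, 27, p, s, 28), (2, 13, 27, p, s, 4), (25, 13, 27, r, k, 18), (25, 13, 27, r, k, 28), (25, 13, 27, r, k, 4), (36, 13, 27, m, m, 18), (36, 13, 27, m, m, 28), (36, 13, 27, m, m, 4), (38, 13, 27, p, s, 18), (38, 13, 27, p, s, 28), (38, 13, 27, p, s, 4), (6, 13, 27, w, x, 18), (6, 13, 27, w, x, 28), (6, 13, 27, w, x, 4), (8, 13, 27, p, n, 18), (8, 13, 27, p, n, 28), (8, 13, 27, p, n, 4)}
π[A, F, C, D, B]: project onto (A, F, C, D, B) → {(k, 13, r, 18, 25), (k, 13, r, 28, 25), (k, 13, r, 4, 25), (m, 13, m, 18, 36), (m, 13, m, 28, 36), (m, 13, m, 4, 36), (n, 13, p, 18, 8), (n, 13, p, 28, 8), (n, 13, p, 4, 8), (p, 13, n, 18, 16), (p, 13, n, 28, 16), (p, 13, n, 4, 16), (s, 13, p, 18, 2), (s, 13, p, 18, 38), (s, 13, p, 28, 2), (s, 13, p, 28, 38), (s, 13, p, 4, 2), (s, 13, p, 4, 38), (w, 13, a, 18, 1), (w, 13, a, 28, 1), (w, 13, a, 4, 1), (x, 13, w, 18, 6), (x, 13, w, 28, 6), (x, 13, w, 4, 6), (y, 13, a, 18, 11), (y, 13, a, 28, 11), (y, 13, a, 4, 11)}
σ[B ≠ 38]: keep tuples satisfying B ≠ 38 → {(k, 13, r, 18, 25), (k, 13, r, 28, 25), (k, 13, r, 4, 25), (m, 13, m, 18, 36), (m, 13, m, 28, 36), (m, 13, m, 4, 36), (n, 13, p, 18, 8), (n, 13, p, 28, 8), (n, 13, p, 4, 8), (p, 13, n, 18, 16), (p, 13, n, 28, 16), (p, 13, n, 4, 16), (s, 13, p, 18, 2), (s, 13, p, 28, 2), (s, 13, p, 4, 2), (w, 13, a, 18, 1), (w, 13, a, 28, 1), (w, 13, a, 4, 1), (x, 13, w, 18, 6), (x, 13, w, 28, 6), (x, 13, w, 4, 6), (y, 13, a, 18, 11), (y, 13, a, 28, 11), (y, 13, a, 4, 11)}
σ[A ≠ p]: keep tuples satisfying A ≠ p → {(k, 13, r, 18, 25), (k, 13, r, 28, 25), (k, 13, r, 4, 25), (m, 13, m, 18, 36), (m, 13, m, 28, 36), (m, 13, m, 4, 36), (n, 13, p, 18, 8), (n, 13, p, 28, 8), (n, 13, p, 4, 8), (s, 13, p, 18, 2), (s, 13, p, 28, 2), (s, 13, p, 4, 2), (w, 13, a, 18, 1), (w, 13, a, 28, 1), (w, 13, a, 4, 1), (x, 13, w, 18, 6), (x, 13, w, 28, 6), (x, 13, w, 4, 6), (y, 13, a, 18, 11), (y, 13, a, 28, 11), (y, 13, a, 4, 11)}
π[B, F]: project onto (B, F) (14 duplicate(s) eliminated) → {(1, 13), (11, 13), (2, 13), (25, 13), (36, 13), (6, 13), (8, 13)}

{(1, 13), (11, 13), (2, 13), (25, 13), (36, 13), (6, 13), (8, 13)}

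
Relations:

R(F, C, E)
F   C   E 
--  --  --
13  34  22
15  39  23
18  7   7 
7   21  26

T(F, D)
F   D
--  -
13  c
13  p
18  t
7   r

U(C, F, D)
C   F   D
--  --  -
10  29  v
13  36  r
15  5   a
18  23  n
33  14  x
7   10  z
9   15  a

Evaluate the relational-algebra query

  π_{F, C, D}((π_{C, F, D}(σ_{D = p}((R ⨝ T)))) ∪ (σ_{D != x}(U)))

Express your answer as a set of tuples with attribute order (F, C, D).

Joining R and T on F yields {(13, 34, 22, c), (13, 34, 22, p), (18, 7, 7, t), (7, 21, 26, r)}.
Filtering on D = p leaves {(13, 34, 22, p)}.
π[C, F, D]: project onto (C, F, D) → {(34, 13, p)}
Filtering on D != x leaves {(10, 29, v), (13, 36, r), (15, 5, a), (18, 23, n), (7, 10, z), (9, 15, a)}.
Union: {(34, 13, p)} with {(10, 29, v), (13, 36, r), (15, 5, a), (18, 23, n), (7, 10, z), (9, 15, a)} → {(10, 29, v), (13, 36, r), (15, 5, a), (18, 23, n), (34, 13, p), (7, 10, z), (9, 15, a)}
π[F, C, D]: project onto (F, C, D) → {(10, 7, z), (13, 34, p), (15, 9, a), (23, 18, n), (29, 10, v), (36, 13, r), (5, 15, a)}

{(10, 7, z), (13, 34, p), (15, 9, a), (23, 18, n), (29, 10, v), (36, 13, r), (5, 15, a)}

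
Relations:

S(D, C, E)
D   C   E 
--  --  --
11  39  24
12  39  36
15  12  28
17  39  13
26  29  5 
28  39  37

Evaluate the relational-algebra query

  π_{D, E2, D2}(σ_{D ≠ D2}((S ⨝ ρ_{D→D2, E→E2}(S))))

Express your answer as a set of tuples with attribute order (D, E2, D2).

{(11, 13, 17), (11, 36, 12), (11, 37, 28), (12, 13, 17), (12, 24, 11), (12, 37, 28), (17, 24, 11), (17, 36, 12), (17, 37, 28), (28, 13, 17), (28, 24, 11), (28, 36, 12)}

ρ[D→D2, E→E2]: schema becomes (D2, C, E2); tuples unchanged.
Joining S and ρ_{D→D2, E→E2}(S) on C yields {(11, 39, 24, 11, 24), (11, 39, 24, 12, 36), (11, 39, 24, 17, 13), (11, 39, 24, 28, 37), (12, 39, 36, 11, 24), (12, 39, 36, 12, 36), (12, 39, 36, 17, 13), (12, 39, 36, 28, 37), (15, 12, 28, 15, 28), (17, 39, 13, 11, 24), (17, 39, 13, 12, 36), (17, 39, 13, 17, 13), (17, 39, 13, 28, 37), (26, 29, 5, 26, 5), (28, 39, 37, 11, 24), (28, 39, 37, 12, 36), (28, 39, 37, 17, 13), (28, 39, 37, 28, 37)}.
Selection D ≠ D2: {(11, 39, 24, 12, 36), (11, 39, 24, 17, 13), (11, 39, 24, 28, 37), (12, 39, 36, 11, 24), (12, 39, 36, 17, 13), (12, 39, 36, 28, 37), (17, 39, 13, 11, 24), (17, 39, 13, 12, 36), (17, 39, 13, 28, 37), (28, 39, 37, 11, 24), (28, 39, 37, 12, 36), (28, 39, 37, 17, 13)}
π_{D, E2, D2} gives {(11, 13, 17), (11, 36, 12), (11, 37, 28), (12, 13, 17), (12, 24, 11), (12, 37, 28), (17, 24, 11), (17, 36, 12), (17, 37, 28), (28, 13, 17), (28, 24, 11), (28, 36, 12)}.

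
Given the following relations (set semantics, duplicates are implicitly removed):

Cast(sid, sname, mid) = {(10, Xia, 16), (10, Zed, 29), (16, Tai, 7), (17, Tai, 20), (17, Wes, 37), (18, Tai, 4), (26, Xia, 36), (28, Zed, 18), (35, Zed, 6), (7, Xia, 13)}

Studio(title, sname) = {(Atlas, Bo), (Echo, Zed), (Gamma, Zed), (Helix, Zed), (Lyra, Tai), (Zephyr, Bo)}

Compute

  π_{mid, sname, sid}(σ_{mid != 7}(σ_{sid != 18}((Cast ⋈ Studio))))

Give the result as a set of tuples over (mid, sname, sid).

Natural join on sname: {(10, Zed, 29, Echo), (10, Zed, 29, Gamma), (10, Zed, 29, Helix), (16, Tai, 7, Lyra), (17, Tai, 20, Lyra), (18, Tai, 4, Lyra), (28, Zed, 18, Echo), (28, Zed, 18, Gamma), (28, Zed, 18, Helix), (35, Zed, 6, Echo), (35, Zed, 6, Gamma), (35, Zed, 6, Helix)}
Filtering on sid != 18 leaves {(10, Zed, 29, Echo), (10, Zed, 29, Gamma), (10, Zed, 29, Helix), (16, Tai, 7, Lyra), (17, Tai, 20, Lyra), (28, Zed, 18, Echo), (28, Zed, 18, Gamma), (28, Zed, 18, Helix), (35, Zed, 6, Echo), (35, Zed, 6, Gamma), (35, Zed, 6, Helix)}.
Filtering on mid != 7 leaves {(10, Zed, 29, Echo), (10, Zed, 29, Gamma), (10, Zed, 29, Helix), (17, Tai, 20, Lyra), (28, Zed, 18, Echo), (28, Zed, 18, Gamma), (28, Zed, 18, Helix), (35, Zed, 6, Echo), (35, Zed, 6, Gamma), (35, Zed, 6, Helix)}.
π_{mid, sname, sid} gives {(18, Zed, 28), (20, Tai, 17), (29, Zed, 10), (6, Zed, 35)} (6 duplicate(s) eliminated).

{(18, Zed, 28), (20, Tai, 17), (29, Zed, 10), (6, Zed, 35)}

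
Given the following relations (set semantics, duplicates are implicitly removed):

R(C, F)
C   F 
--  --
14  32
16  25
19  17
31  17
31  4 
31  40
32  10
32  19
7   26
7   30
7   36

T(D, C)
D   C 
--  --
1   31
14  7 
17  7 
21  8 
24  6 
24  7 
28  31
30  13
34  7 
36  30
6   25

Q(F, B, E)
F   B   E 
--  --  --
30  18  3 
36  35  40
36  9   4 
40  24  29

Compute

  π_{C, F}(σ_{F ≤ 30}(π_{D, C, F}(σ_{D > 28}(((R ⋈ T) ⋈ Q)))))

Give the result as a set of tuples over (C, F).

{(7, 30)}

Joining R and T on C yields {(31, 17, 1), (31, 17, 28), (31, 4, 1), (31, 4, 28), (31, 40, 1), (31, 40, 28), (7, 26, 14), (7, 26, 17), (7, 26, 24), (7, 26, 34), (7, 30, 14), (7, 30, 17), (7, 30, 24), (7, 30, 34), (7, 36, 14), (7, 36, 17), (7, 36, 24), (7, 36, 34)}.
Joining (R ⋈ T) and Q on F yields {(31, 40, 1, 24, 29), (31, 40, 28, 24, 29), (7, 30, 14, 18, 3), (7, 30, 17, 18, 3), (7, 30, 24, 18, 3), (7, 30, 34, 18, 3), (7, 36, 14, 35, 40), (7, 36, 14, 9, 4), (7, 36, 17, 35, 40), (7, 36, 17, 9, 4), (7, 36, 24, 35, 40), (7, 36, 24, 9, 4), (7, 36, 34, 35, 40), (7, 36, 34, 9, 4)}.
Apply σ_{D > 28}; surviving tuples: {(7, 30, 34, 18, 3), (7, 36, 34, 35, 40), (7, 36, 34, 9, 4)}
π[D, C, F]: project onto (D, C, F) (1 duplicate(s) eliminated) → {(34, 7, 30), (34, 7, 36)}
Apply σ_{F ≤ 30}; surviving tuples: {(34, 7, 30)}
π[C, F]: project onto (C, F) → {(7, 30)}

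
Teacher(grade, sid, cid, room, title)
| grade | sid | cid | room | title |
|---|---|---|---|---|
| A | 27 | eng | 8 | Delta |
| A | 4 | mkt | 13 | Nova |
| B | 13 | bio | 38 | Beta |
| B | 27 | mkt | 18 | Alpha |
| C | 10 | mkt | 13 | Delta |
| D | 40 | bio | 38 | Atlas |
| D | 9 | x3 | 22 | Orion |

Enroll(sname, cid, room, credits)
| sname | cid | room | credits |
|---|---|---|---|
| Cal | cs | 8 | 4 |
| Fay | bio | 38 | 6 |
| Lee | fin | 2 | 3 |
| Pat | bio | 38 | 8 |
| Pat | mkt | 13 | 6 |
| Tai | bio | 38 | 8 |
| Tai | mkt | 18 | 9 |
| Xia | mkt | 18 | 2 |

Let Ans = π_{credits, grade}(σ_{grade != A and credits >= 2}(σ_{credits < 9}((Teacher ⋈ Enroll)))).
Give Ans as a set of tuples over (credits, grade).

Natural join on cid, room: {(A, 4, mkt, 13, Nova, Pat, 6), (B, 13, bio, 38, Beta, Fay, 6), (B, 13, bio, 38, Beta, Pat, 8), (B, 13, bio, 38, Beta, Tai, 8), (B, 27, mkt, 18, Alpha, Tai, 9), (B, 27, mkt, 18, Alpha, Xia, 2), (C, 10, mkt, 13, Delta, Pat, 6), (D, 40, bio, 38, Atlas, Fay, 6), (D, 40, bio, 38, Atlas, Pat, 8), (D, 40, bio, 38, Atlas, Tai, 8)}
Apply σ_{credits < 9}; surviving tuples: {(A, 4, mkt, 13, Nova, Pat, 6), (B, 13, bio, 38, Beta, Fay, 6), (B, 13, bio, 38, Beta, Pat, 8), (B, 13, bio, 38, Beta, Tai, 8), (B, 27, mkt, 18, Alpha, Xia, 2), (C, 10, mkt, 13, Delta, Pat, 6), (D, 40, bio, 38, Atlas, Fay, 6), (D, 40, bio, 38, Atlas, Pat, 8), (D, 40, bio, 38, Atlas, Tai, 8)}
Apply σ_{grade != A and credits >= 2}; surviving tuples: {(B, 13, bio, 38, Beta, Fay, 6), (B, 13, bio, 38, Beta, Pat, 8), (B, 13, bio, 38, Beta, Tai, 8), (B, 27, mkt, 18, Alpha, Xia, 2), (C, 10, mkt, 13, Delta, Pat, 6), (D, 40, bio, 38, Atlas, Fay, 6), (D, 40, bio, 38, Atlas, Pat, 8), (D, 40, bio, 38, Atlas, Tai, 8)}
Keep only column(s) credits, grade (2 duplicate(s) eliminated): {(2, B), (6, B), (6, C), (6, D), (8, B), (8, D)}

{(2, B), (6, B), (6, C), (6, D), (8, B), (8, D)}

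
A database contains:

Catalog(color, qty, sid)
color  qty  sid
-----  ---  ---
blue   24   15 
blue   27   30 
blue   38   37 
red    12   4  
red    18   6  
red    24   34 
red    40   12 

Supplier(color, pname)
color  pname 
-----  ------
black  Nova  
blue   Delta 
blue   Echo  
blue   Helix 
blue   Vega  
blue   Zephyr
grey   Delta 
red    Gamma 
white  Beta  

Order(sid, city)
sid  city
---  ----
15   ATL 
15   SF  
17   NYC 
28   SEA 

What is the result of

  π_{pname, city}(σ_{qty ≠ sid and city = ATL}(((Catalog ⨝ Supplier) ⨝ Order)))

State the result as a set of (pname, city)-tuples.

{(Delta, ATL), (Echo, ATL), (Helix, ATL), (Vega, ATL), (Zephyr, ATL)}

Natural join on color: {(blue, 24, 15, Delta), (blue, 24, 15, Echo), (blue, 24, 15, Helix), (blue, 24, 15, Vega), (blue, 24, 15, Zephyr), (blue, 27, 30, Delta), (blue, 27, 30, Echo), (blue, 27, 30, Helix), (blue, 27, 30, Vega), (blue, 27, 30, Zephyr), (blue, 38, 37, Delta), (blue, 38, 37, Echo), (blue, 38, 37, Helix), (blue, 38, 37, Vega), (blue, 38, 37, Zephyr), (red, 12, 4, Gamma), (red, 18, 6, Gamma), (red, 24, 34, Gamma), (red, 40, 12, Gamma)}
Natural join on sid: {(blue, 24, 15, Delta, ATL), (blue, 24, 15, Delta, SF), (blue, 24, 15, Echo, ATL), (blue, 24, 15, Echo, SF), (blue, 24, 15, Helix, ATL), (blue, 24, 15, Helix, SF), (blue, 24, 15, Vega, ATL), (blue, 24, 15, Vega, SF), (blue, 24, 15, Zephyr, ATL), (blue, 24, 15, Zephyr, SF)}
Selection qty ≠ sid and city = ATL: {(blue, 24, 15, Delta, ATL), (blue, 24, 15, Echo, ATL), (blue, 24, 15, Helix, ATL), (blue, 24, 15, Vega, ATL), (blue, 24, 15, Zephyr, ATL)}
Keep only column(s) pname, city: {(Delta, ATL), (Echo, ATL), (Helix, ATL), (Vega, ATL), (Zephyr, ATL)}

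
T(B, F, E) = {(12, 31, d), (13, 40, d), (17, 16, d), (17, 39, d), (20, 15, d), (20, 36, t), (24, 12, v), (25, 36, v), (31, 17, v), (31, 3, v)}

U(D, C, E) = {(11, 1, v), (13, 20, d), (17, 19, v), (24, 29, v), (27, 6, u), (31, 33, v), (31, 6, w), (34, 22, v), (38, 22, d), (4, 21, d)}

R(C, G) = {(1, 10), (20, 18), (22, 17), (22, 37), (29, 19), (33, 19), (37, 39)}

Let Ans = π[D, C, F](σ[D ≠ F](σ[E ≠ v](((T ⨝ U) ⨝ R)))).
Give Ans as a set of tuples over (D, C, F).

{(13, 20, 15), (13, 20, 16), (13, 20, 31), (13, 20, 39), (13, 20, 40), (38, 22, 15), (38, 22, 16), (38, 22, 31), (38, 22, 39), (38, 22, 40)}

T ⋈ U (natural join on E): {(12, 31, d, 13, 20), (12, 31, d, 38, 22), (12, 31, d, 4, 21), (13, 40, d, 13, 20), (13, 40, d, 38, 22), (13, 40, d, 4, 21), (17, 16, d, 13, 20), (17, 16, d, 38, 22), (17, 16, d, 4, 21), (17, 39, d, 13, 20), (17, 39, d, 38, 22), (17, 39, d, 4, 21), (20, 15, d, 13, 20), (20, 15, d, 38, 22), (20, 15, d, 4, 21), (24, 12, v, 11, 1), (24, 12, v, 17, 19), (24, 12, v, 24, 29), (24, 12, v, 31, 33), (24, 12, v, 34, 22), (25, 36, v, 11, 1), (25, 36, v, 17, 19), (25, 36, v, 24, 29), (25, 36, v, 31, 33), (25, 36, v, 34, 22), (31, 17, v, 11, 1), (31, 17, v, 17, 19), (31, 17, v, 24, 29), (31, 17, v, 31, 33), (31, 17, v, 34, 22), (31, 3, v, 11, 1), (31, 3, v, 17, 19), (31, 3, v, 24, 29), (31, 3, v, 31, 33), (31, 3, v, 34, 22)}
(T ⨝ U) ⋈ R (natural join on C): {(12, 31, d, 13, 20, 18), (12, 31, d, 38, 22, 17), (12, 31, d, 38, 22, 37), (13, 40, d, 13, 20, 18), (13, 40, d, 38, 22, 17), (13, 40, d, 38, 22, 37), (17, 16, d, 13, 20, 18), (17, 16, d, 38, 22, 17), (17, 16, d, 38, 22, 37), (17, 39, d, 13, 20, 18), (17, 39, d, 38, 22, 17), (17, 39, d, 38, 22, 37), (20, 15, d, 13, 20, 18), (20, 15, d, 38, 22, 17), (20, 15, d, 38, 22, 37), (24, 12, v, 11, 1, 10), (24, 12, v, 24, 29, 19), (24, 12, v, 31, 33, 19), (24, 12, v, 34, 22, 17), (24, 12, v, 34, 22, 37), (25, 36, v, 11, 1, 10), (25, 36, v, 24, 29, 19), (25, 36, v, 31, 33, 19), (25, 36, v, 34, 22, 17), (25, 36, v, 34, 22, 37), (31, 17, v, 11, 1, 10), (31, 17, v, 24, 29, 19), (31, 17, v, 31, 33, 19), (31, 17, v, 34, 22, 17), (31, 17, v, 34, 22, 37), (31, 3, v, 11, 1, 10), (31, 3, v, 24, 29, 19), (31, 3, v, 31, 33, 19), (31, 3, v, 34, 22, 17), (31, 3, v, 34, 22, 37)}
Selection E ≠ v: {(12, 31, d, 13, 20, 18), (12, 31, d, 38, 22, 17), (12, 31, d, 38, 22, 37), (13, 40, d, 13, 20, 18), (13, 40, d, 38, 22, 17), (13, 40, d, 38, 22, 37), (17, 16, d, 13, 20, 18), (17, 16, d, 38, 22, 17), (17, 16, d, 38, 22, 37), (17, 39, d, 13, 20, 18), (17, 39, d, 38, 22, 17), (17, 39, d, 38, 22, 37), (20, 15, d, 13, 20, 18), (20, 15, d, 38, 22, 17), (20, 15, d, 38, 22, 37)}
Selection D ≠ F: {(12, 31, d, 13, 20, 18), (12, 31, d, 38, 22, 17), (12, 31, d, 38, 22, 37), (13, 40, d, 13, 20, 18), (13, 40, d, 38, 22, 17), (13, 40, d, 38, 22, 37), (17, 16, d, 13, 20, 18), (17, 16, d, 38, 22, 17), (17, 16, d, 38, 22, 37), (17, 39, d, 13, 20, 18), (17, 39, d, 38, 22, 17), (17, 39, d, 38, 22, 37), (20, 15, d, 13, 20, 18), (20, 15, d, 38, 22, 17), (20, 15, d, 38, 22, 37)}
π[D, C, F]: project onto (D, C, F) (5 duplicate(s) eliminated) → {(13, 20, 15), (13, 20, 16), (13, 20, 31), (13, 20, 39), (13, 20, 40), (38, 22, 15), (38, 22, 16), (38, 22, 31), (38, 22, 39), (38, 22, 40)}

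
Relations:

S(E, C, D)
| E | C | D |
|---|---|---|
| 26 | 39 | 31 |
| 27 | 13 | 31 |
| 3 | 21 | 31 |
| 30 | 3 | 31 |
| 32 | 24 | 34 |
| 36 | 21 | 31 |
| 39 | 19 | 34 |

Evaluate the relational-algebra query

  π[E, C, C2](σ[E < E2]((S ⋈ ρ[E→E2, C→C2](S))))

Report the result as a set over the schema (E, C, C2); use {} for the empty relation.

ρ[E→E2, C→C2]: schema becomes (E2, C2, D); tuples unchanged.
Natural join on D: {(26, 39, 31, 26, 39), (26, 39, 31, 27, 13), (26, 39, 31, 3, 21), (26, 39, 31, 30, 3), (26, 39, 31, 36, 21), (27, 13, 31, 26, 39), (27, 13, 31, 27, 13), (27, 13, 31, 3, 21), (27, 13, 31, 30, 3), (27, 13, 31, 36, 21), (3, 21, 31, 26, 39), (3, 21, 31, 27, 13), (3, 21, 31, 3, 21), (3, 21, 31, 30, 3), (3, 21, 31, 36, 21), (30, 3, 31, 26, 39), (30, 3, 31, 27, 13), (30, 3, 31, 3, 21), (30, 3, 31, 30, 3), (30, 3, 31, 36, 21), (32, 24, 34, 32, 24), (32, 24, 34, 39, 19), (36, 21, 31, 26, 39), (36, 21, 31, 27, 13), (36, 21, 31, 3, 21), (36, 21, 31, 30, 3), (36, 21, 31, 36, 21), (39, 19, 34, 32, 24), (39, 19, 34, 39, 19)}
Filtering on E < E2 leaves {(26, 39, 31, 27, 13), (26, 39, 31, 30, 3), (26, 39, 31, 36, 21), (27, 13, 31, 30, 3), (27, 13, 31, 36, 21), (3, 21, 31, 26, 39), (3, 21, 31, 27, 13), (3, 21, 31, 30, 3), (3, 21, 31, 36, 21), (30, 3, 31, 36, 21), (32, 24, 34, 39, 19)}.
π_{E, C, C2} gives {(26, 39, 13), (26, 39, 21), (26, 39, 3), (27, 13, 21), (27, 13, 3), (3, 21, 13), (3, 21, 21), (3, 21, 3), (3, 21, 39), (30, 3, 21), (32, 24, 19)}.

{(26, 39, 13), (26, 39, 21), (26, 39, 3), (27, 13, 21), (27, 13, 3), (3, 21, 13), (3, 21, 21), (3, 21, 3), (3, 21, 39), (30, 3, 21), (32, 24, 19)}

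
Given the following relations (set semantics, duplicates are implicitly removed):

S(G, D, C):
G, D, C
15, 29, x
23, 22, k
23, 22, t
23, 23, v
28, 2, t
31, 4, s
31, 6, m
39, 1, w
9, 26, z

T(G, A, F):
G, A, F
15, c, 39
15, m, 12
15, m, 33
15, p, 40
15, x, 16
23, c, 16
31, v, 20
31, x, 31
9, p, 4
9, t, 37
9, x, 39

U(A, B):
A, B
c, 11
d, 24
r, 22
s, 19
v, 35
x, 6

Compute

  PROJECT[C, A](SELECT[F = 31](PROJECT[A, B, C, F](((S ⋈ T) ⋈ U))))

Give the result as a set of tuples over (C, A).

{(m, x), (s, x)}

Joining S and T on G yields {(15, 29, x, c, 39), (15, 29, x, m, 12), (15, 29, x, m, 33), (15, 29, x, p, 40), (15, 29, x, x, 16), (23, 22, k, c, 16), (23, 22, t, c, 16), (23, 23, v, c, 16), (31, 4, s, v, 20), (31, 4, s, x, 31), (31, 6, m, v, 20), (31, 6, m, x, 31), (9, 26, z, p, 4), (9, 26, z, t, 37), (9, 26, z, x, 39)}.
Joining (S ⋈ T) and U on A yields {(15, 29, x, c, 39, 11), (15, 29, x, x, 16, 6), (23, 22, k, c, 16, 11), (23, 22, t, c, 16, 11), (23, 23, v, c, 16, 11), (31, 4, s, v, 20, 35), (31, 4, s, x, 31, 6), (31, 6, m, v, 20, 35), (31, 6, m, x, 31, 6), (9, 26, z, x, 39, 6)}.
Projecting to A, B, C, F: {(c, 11, k, 16), (c, 11, t, 16), (c, 11, v, 16), (c, 11, x, 39), (v, 35, m, 20), (v, 35, s, 20), (x, 6, m, 31), (x, 6, s, 31), (x, 6, x, 16), (x, 6, z, 39)}
Selection F = 31: {(x, 6, m, 31), (x, 6, s, 31)}
Projecting to C, A: {(m, x), (s, x)}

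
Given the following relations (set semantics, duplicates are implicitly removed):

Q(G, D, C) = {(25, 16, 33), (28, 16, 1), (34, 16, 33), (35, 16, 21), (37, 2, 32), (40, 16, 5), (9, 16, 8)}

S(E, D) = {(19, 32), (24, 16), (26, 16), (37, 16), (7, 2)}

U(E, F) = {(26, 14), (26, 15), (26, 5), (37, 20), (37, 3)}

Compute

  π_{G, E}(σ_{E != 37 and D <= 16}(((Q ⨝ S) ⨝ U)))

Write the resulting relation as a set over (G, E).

{(25, 26), (28, 26), (34, 26), (35, 26), (40, 26), (9, 26)}

Natural join on D: {(25, 16, 33, 24), (25, 16, 33, 26), (25, 16, 33, 37), (28, 16, 1, 24), (28, 16, 1, 26), (28, 16, 1, 37), (34, 16, 33, 24), (34, 16, 33, 26), (34, 16, 33, 37), (35, 16, 21, 24), (35, 16, 21, 26), (35, 16, 21, 37), (37, 2, 32, 7), (40, 16, 5, 24), (40, 16, 5, 26), (40, 16, 5, 37), (9, 16, 8, 24), (9, 16, 8, 26), (9, 16, 8, 37)}
Natural join on E: {(25, 16, 33, 26, 14), (25, 16, 33, 26, 15), (25, 16, 33, 26, 5), (25, 16, 33, 37, 20), (25, 16, 33, 37, 3), (28, 16, 1, 26, 14), (28, 16, 1, 26, 15), (28, 16, 1, 26, 5), (28, 16, 1, 37, 20), (28, 16, 1, 37, 3), (34, 16, 33, 26, 14), (34, 16, 33, 26, 15), (34, 16, 33, 26, 5), (34, 16, 33, 37, 20), (34, 16, 33, 37, 3), (35, 16, 21, 26, 14), (35, 16, 21, 26, 15), (35, 16, 21, 26, 5), (35, 16, 21, 37, 20), (35, 16, 21, 37, 3), (40, 16, 5, 26, 14), (40, 16, 5, 26, 15), (40, 16, 5, 26, 5), (40, 16, 5, 37, 20), (40, 16, 5, 37, 3), (9, 16, 8, 26, 14), (9, 16, 8, 26, 15), (9, 16, 8, 26, 5), (9, 16, 8, 37, 20), (9, 16, 8, 37, 3)}
Selection E != 37 and D <= 16: {(25, 16, 33, 26, 14), (25, 16, 33, 26, 15), (25, 16, 33, 26, 5), (28, 16, 1, 26, 14), (28, 16, 1, 26, 15), (28, 16, 1, 26, 5), (34, 16, 33, 26, 14), (34, 16, 33, 26, 15), (34, 16, 33, 26, 5), (35, 16, 21, 26, 14), (35, 16, 21, 26, 15), (35, 16, 21, 26, 5), (40, 16, 5, 26, 14), (40, 16, 5, 26, 15), (40, 16, 5, 26, 5), (9, 16, 8, 26, 14), (9, 16, 8, 26, 15), (9, 16, 8, 26, 5)}
Projecting to G, E (12 duplicate(s) eliminated): {(25, 26), (28, 26), (34, 26), (35, 26), (40, 26), (9, 26)}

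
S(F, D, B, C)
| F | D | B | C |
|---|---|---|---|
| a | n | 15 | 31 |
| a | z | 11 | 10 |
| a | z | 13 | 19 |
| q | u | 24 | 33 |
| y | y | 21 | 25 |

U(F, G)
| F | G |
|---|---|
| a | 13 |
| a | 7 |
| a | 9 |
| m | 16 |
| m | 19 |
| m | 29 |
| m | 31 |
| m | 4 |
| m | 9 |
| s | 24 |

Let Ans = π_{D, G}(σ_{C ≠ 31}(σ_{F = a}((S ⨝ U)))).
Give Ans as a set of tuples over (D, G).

{(z, 13), (z, 7), (z, 9)}

S ⋈ U (natural join on F): {(a, n, 15, 31, 13), (a, n, 15, 31, 7), (a, n, 15, 31, 9), (a, z, 11, 10, 13), (a, z, 11, 10, 7), (a, z, 11, 10, 9), (a, z, 13, 19, 13), (a, z, 13, 19, 7), (a, z, 13, 19, 9)}
σ[F = a]: keep tuples satisfying F = a → {(a, n, 15, 31, 13), (a, n, 15, 31, 7), (a, n, 15, 31, 9), (a, z, 11, 10, 13), (a, z, 11, 10, 7), (a, z, 11, 10, 9), (a, z, 13, 19, 13), (a, z, 13, 19, 7), (a, z, 13, 19, 9)}
σ[C ≠ 31]: keep tuples satisfying C ≠ 31 → {(a, z, 11, 10, 13), (a, z, 11, 10, 7), (a, z, 11, 10, 9), (a, z, 13, 19, 13), (a, z, 13, 19, 7), (a, z, 13, 19, 9)}
π[D, G]: project onto (D, G) (3 duplicate(s) eliminated) → {(z, 13), (z, 7), (z, 9)}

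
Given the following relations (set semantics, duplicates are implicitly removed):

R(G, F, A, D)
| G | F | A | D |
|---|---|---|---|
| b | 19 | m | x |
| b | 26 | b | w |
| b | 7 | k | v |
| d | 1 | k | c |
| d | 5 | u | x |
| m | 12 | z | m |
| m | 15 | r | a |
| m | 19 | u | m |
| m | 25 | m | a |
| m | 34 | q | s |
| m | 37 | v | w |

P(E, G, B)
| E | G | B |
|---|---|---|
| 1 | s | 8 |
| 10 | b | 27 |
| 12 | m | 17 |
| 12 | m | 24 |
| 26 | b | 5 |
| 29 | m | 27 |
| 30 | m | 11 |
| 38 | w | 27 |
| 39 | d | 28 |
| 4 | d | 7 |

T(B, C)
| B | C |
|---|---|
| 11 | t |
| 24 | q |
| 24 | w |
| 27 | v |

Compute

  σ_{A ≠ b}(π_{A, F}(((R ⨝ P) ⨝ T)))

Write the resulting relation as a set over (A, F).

Natural join on G: {(b, 19, m, x, 10, 27), (b, 19, m, x, 26, 5), (b, 26, b, w, 10, 27), (b, 26, b, w, 26, 5), (b, 7, k, v, 10, 27), (b, 7, k, v, 26, 5), (d, 1, k, c, 39, 28), (d, 1, k, c, 4, 7), (d, 5, u, x, 39, 28), (d, 5, u, x, 4, 7), (m, 12, z, m, 12, 17), (m, 12, z, m, 12, 24), (m, 12, z, m, 29, 27), (m, 12, z, m, 30, 11), (m, 15, r, a, 12, 17), (m, 15, r, a, 12, 24), (m, 15, r, a, 29, 27), (m, 15, r, a, 30, 11), (m, 19, u, m, 12, 17), (m, 19, u, m, 12, 24), (m, 19, u, m, 29, 27), (m, 19, u, m, 30, 11), (m, 25, m, a, 12, 17), (m, 25, m, a, 12, 24), (m, 25, m, a, 29, 27), (m, 25, m, a, 30, 11), (m, 34, q, s, 12, 17), (m, 34, q, s, 12, 24), (m, 34, q, s, 29, 27), (m, 34, q, s, 30, 11), (m, 37, v, w, 12, 17), (m, 37, v, w, 12, 24), (m, 37, v, w, 29, 27), (m, 37, v, w, 30, 11)}
Natural join on B: {(b, 19, m, x, 10, 27, v), (b, 26, b, w, 10, 27, v), (b, 7, k, v, 10, 27, v), (m, 12, z, m, 12, 24, q), (m, 12, z, m, 12, 24, w), (m, 12, z, m, 29, 27, v), (m, 12, z, m, 30, 11, t), (m, 15, r, a, 12, 24, q), (m, 15, r, a, 12, 24, w), (m, 15, r, a, 29, 27, v), (m, 15, r, a, 30, 11, t), (m, 19, u, m, 12, 24, q), (m, 19, u, m, 12, 24, w), (m, 19, u, m, 29, 27, v), (m, 19, u, m, 30, 11, t), (m, 25, m, a, 12, 24, q), (m, 25, m, a, 12, 24, w), (m, 25, m, a, 29, 27, v), (m, 25, m, a, 30, 11, t), (m, 34, q, s, 12, 24, q), (m, 34, q, s, 12, 24, w), (m, 34, q, s, 29, 27, v), (m, 34, q, s, 30, 11, t), (m, 37, v, w, 12, 24, q), (m, 37, v, w, 12, 24, w), (m, 37, v, w, 29, 27, v), (m, 37, v, w, 30, 11, t)}
Projecting to A, F (18 duplicate(s) eliminated): {(b, 26), (k, 7), (m, 19), (m, 25), (q, 34), (r, 15), (u, 19), (v, 37), (z, 12)}
Selection A ≠ b: {(k, 7), (m, 19), (m, 25), (q, 34), (r, 15), (u, 19), (v, 37), (z, 12)}

{(k, 7), (m, 19), (m, 25), (q, 34), (r, 15), (u, 19), (v, 37), (z, 12)}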